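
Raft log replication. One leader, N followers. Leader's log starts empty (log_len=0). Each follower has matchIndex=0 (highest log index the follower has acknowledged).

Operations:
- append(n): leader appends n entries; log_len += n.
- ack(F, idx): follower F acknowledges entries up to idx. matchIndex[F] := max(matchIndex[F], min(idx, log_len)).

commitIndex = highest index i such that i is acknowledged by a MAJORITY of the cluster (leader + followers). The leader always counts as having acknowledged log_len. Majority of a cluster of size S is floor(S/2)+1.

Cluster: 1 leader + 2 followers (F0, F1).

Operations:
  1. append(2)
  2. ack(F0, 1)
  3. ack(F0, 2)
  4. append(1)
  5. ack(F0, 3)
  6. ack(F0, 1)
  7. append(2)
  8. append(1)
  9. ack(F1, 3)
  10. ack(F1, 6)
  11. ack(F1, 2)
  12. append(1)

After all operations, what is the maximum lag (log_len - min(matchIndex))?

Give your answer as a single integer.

Op 1: append 2 -> log_len=2
Op 2: F0 acks idx 1 -> match: F0=1 F1=0; commitIndex=1
Op 3: F0 acks idx 2 -> match: F0=2 F1=0; commitIndex=2
Op 4: append 1 -> log_len=3
Op 5: F0 acks idx 3 -> match: F0=3 F1=0; commitIndex=3
Op 6: F0 acks idx 1 -> match: F0=3 F1=0; commitIndex=3
Op 7: append 2 -> log_len=5
Op 8: append 1 -> log_len=6
Op 9: F1 acks idx 3 -> match: F0=3 F1=3; commitIndex=3
Op 10: F1 acks idx 6 -> match: F0=3 F1=6; commitIndex=6
Op 11: F1 acks idx 2 -> match: F0=3 F1=6; commitIndex=6
Op 12: append 1 -> log_len=7

Answer: 4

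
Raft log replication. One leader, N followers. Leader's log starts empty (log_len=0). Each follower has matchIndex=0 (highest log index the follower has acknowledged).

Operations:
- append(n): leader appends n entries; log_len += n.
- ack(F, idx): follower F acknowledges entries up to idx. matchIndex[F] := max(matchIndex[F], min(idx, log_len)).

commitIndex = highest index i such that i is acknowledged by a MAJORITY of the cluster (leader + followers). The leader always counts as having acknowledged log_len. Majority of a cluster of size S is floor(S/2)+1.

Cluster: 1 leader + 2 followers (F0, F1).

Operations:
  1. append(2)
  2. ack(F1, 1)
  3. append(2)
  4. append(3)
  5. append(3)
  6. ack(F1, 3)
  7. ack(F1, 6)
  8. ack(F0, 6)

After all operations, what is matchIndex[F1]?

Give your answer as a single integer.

Op 1: append 2 -> log_len=2
Op 2: F1 acks idx 1 -> match: F0=0 F1=1; commitIndex=1
Op 3: append 2 -> log_len=4
Op 4: append 3 -> log_len=7
Op 5: append 3 -> log_len=10
Op 6: F1 acks idx 3 -> match: F0=0 F1=3; commitIndex=3
Op 7: F1 acks idx 6 -> match: F0=0 F1=6; commitIndex=6
Op 8: F0 acks idx 6 -> match: F0=6 F1=6; commitIndex=6

Answer: 6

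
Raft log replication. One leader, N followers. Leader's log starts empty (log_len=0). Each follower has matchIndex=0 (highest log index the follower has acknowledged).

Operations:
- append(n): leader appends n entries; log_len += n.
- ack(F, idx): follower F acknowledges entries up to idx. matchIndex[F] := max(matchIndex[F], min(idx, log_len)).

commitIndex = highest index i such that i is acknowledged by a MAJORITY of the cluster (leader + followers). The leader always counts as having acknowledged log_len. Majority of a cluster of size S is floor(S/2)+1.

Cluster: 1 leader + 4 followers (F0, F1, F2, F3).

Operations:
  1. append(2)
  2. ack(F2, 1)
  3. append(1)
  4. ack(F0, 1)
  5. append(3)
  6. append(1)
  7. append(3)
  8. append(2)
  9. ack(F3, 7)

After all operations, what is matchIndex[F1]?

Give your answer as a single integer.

Answer: 0

Derivation:
Op 1: append 2 -> log_len=2
Op 2: F2 acks idx 1 -> match: F0=0 F1=0 F2=1 F3=0; commitIndex=0
Op 3: append 1 -> log_len=3
Op 4: F0 acks idx 1 -> match: F0=1 F1=0 F2=1 F3=0; commitIndex=1
Op 5: append 3 -> log_len=6
Op 6: append 1 -> log_len=7
Op 7: append 3 -> log_len=10
Op 8: append 2 -> log_len=12
Op 9: F3 acks idx 7 -> match: F0=1 F1=0 F2=1 F3=7; commitIndex=1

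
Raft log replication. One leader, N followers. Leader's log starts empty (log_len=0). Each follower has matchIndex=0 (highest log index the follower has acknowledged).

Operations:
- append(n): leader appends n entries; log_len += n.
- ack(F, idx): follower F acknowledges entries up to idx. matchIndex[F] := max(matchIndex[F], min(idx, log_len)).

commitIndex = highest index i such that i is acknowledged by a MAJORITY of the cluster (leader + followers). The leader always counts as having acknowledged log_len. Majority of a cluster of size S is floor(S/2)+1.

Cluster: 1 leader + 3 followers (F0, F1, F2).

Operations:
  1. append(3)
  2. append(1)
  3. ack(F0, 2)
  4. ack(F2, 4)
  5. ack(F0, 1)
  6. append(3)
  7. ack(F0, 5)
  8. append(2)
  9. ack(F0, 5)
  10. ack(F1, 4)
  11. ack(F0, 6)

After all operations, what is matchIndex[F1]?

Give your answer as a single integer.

Answer: 4

Derivation:
Op 1: append 3 -> log_len=3
Op 2: append 1 -> log_len=4
Op 3: F0 acks idx 2 -> match: F0=2 F1=0 F2=0; commitIndex=0
Op 4: F2 acks idx 4 -> match: F0=2 F1=0 F2=4; commitIndex=2
Op 5: F0 acks idx 1 -> match: F0=2 F1=0 F2=4; commitIndex=2
Op 6: append 3 -> log_len=7
Op 7: F0 acks idx 5 -> match: F0=5 F1=0 F2=4; commitIndex=4
Op 8: append 2 -> log_len=9
Op 9: F0 acks idx 5 -> match: F0=5 F1=0 F2=4; commitIndex=4
Op 10: F1 acks idx 4 -> match: F0=5 F1=4 F2=4; commitIndex=4
Op 11: F0 acks idx 6 -> match: F0=6 F1=4 F2=4; commitIndex=4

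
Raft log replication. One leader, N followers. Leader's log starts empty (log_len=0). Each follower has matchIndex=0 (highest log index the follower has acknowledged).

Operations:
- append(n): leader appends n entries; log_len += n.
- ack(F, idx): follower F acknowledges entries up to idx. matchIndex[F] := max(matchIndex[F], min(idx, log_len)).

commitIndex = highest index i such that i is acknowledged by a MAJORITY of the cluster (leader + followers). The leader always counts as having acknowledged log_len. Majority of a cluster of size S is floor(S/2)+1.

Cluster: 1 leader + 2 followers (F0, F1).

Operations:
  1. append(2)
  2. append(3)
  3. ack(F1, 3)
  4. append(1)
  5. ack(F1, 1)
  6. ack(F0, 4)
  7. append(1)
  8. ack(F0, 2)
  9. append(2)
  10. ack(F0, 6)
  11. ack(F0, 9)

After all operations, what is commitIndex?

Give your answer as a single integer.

Op 1: append 2 -> log_len=2
Op 2: append 3 -> log_len=5
Op 3: F1 acks idx 3 -> match: F0=0 F1=3; commitIndex=3
Op 4: append 1 -> log_len=6
Op 5: F1 acks idx 1 -> match: F0=0 F1=3; commitIndex=3
Op 6: F0 acks idx 4 -> match: F0=4 F1=3; commitIndex=4
Op 7: append 1 -> log_len=7
Op 8: F0 acks idx 2 -> match: F0=4 F1=3; commitIndex=4
Op 9: append 2 -> log_len=9
Op 10: F0 acks idx 6 -> match: F0=6 F1=3; commitIndex=6
Op 11: F0 acks idx 9 -> match: F0=9 F1=3; commitIndex=9

Answer: 9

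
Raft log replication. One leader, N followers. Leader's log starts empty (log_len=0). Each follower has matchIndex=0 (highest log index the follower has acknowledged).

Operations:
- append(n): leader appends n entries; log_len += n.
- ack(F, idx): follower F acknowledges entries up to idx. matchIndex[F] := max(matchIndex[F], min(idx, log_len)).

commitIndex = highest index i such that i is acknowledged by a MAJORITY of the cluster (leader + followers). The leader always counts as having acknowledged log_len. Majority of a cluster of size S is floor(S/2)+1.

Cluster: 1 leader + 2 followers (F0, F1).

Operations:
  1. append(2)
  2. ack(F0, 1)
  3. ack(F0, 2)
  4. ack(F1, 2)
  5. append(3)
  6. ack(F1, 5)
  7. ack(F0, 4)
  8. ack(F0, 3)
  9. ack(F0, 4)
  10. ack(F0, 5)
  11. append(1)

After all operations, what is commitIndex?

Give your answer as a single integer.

Op 1: append 2 -> log_len=2
Op 2: F0 acks idx 1 -> match: F0=1 F1=0; commitIndex=1
Op 3: F0 acks idx 2 -> match: F0=2 F1=0; commitIndex=2
Op 4: F1 acks idx 2 -> match: F0=2 F1=2; commitIndex=2
Op 5: append 3 -> log_len=5
Op 6: F1 acks idx 5 -> match: F0=2 F1=5; commitIndex=5
Op 7: F0 acks idx 4 -> match: F0=4 F1=5; commitIndex=5
Op 8: F0 acks idx 3 -> match: F0=4 F1=5; commitIndex=5
Op 9: F0 acks idx 4 -> match: F0=4 F1=5; commitIndex=5
Op 10: F0 acks idx 5 -> match: F0=5 F1=5; commitIndex=5
Op 11: append 1 -> log_len=6

Answer: 5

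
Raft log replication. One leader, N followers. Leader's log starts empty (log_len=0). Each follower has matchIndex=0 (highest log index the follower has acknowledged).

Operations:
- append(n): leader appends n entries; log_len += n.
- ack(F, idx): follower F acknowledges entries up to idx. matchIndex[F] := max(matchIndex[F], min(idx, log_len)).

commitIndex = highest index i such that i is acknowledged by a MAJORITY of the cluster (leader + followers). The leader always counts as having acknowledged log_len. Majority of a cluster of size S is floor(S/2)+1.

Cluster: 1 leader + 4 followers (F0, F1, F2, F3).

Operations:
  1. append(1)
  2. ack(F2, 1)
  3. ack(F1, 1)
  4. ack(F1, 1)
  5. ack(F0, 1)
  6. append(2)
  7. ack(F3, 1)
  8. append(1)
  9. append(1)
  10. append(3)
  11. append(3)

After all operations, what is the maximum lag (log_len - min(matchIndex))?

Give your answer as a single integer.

Op 1: append 1 -> log_len=1
Op 2: F2 acks idx 1 -> match: F0=0 F1=0 F2=1 F3=0; commitIndex=0
Op 3: F1 acks idx 1 -> match: F0=0 F1=1 F2=1 F3=0; commitIndex=1
Op 4: F1 acks idx 1 -> match: F0=0 F1=1 F2=1 F3=0; commitIndex=1
Op 5: F0 acks idx 1 -> match: F0=1 F1=1 F2=1 F3=0; commitIndex=1
Op 6: append 2 -> log_len=3
Op 7: F3 acks idx 1 -> match: F0=1 F1=1 F2=1 F3=1; commitIndex=1
Op 8: append 1 -> log_len=4
Op 9: append 1 -> log_len=5
Op 10: append 3 -> log_len=8
Op 11: append 3 -> log_len=11

Answer: 10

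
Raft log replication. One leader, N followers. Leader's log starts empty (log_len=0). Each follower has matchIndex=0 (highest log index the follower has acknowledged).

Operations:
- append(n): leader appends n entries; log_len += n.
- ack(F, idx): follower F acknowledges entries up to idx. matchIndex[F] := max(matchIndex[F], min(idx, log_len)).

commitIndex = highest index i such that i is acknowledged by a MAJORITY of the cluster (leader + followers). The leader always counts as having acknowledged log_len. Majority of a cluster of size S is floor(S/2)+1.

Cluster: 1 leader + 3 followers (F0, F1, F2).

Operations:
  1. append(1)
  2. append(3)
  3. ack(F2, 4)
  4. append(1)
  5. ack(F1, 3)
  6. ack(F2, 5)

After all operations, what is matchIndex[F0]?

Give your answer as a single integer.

Answer: 0

Derivation:
Op 1: append 1 -> log_len=1
Op 2: append 3 -> log_len=4
Op 3: F2 acks idx 4 -> match: F0=0 F1=0 F2=4; commitIndex=0
Op 4: append 1 -> log_len=5
Op 5: F1 acks idx 3 -> match: F0=0 F1=3 F2=4; commitIndex=3
Op 6: F2 acks idx 5 -> match: F0=0 F1=3 F2=5; commitIndex=3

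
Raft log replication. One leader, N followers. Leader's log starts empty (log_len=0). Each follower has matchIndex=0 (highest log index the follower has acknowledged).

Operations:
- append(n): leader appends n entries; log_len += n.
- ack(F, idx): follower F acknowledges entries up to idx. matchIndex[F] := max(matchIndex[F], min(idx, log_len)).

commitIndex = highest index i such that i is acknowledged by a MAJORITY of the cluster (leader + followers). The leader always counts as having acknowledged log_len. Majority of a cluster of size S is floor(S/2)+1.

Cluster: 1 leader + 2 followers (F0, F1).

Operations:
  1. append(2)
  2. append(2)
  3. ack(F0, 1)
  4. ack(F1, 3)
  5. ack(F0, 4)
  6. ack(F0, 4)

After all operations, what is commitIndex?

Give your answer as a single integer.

Answer: 4

Derivation:
Op 1: append 2 -> log_len=2
Op 2: append 2 -> log_len=4
Op 3: F0 acks idx 1 -> match: F0=1 F1=0; commitIndex=1
Op 4: F1 acks idx 3 -> match: F0=1 F1=3; commitIndex=3
Op 5: F0 acks idx 4 -> match: F0=4 F1=3; commitIndex=4
Op 6: F0 acks idx 4 -> match: F0=4 F1=3; commitIndex=4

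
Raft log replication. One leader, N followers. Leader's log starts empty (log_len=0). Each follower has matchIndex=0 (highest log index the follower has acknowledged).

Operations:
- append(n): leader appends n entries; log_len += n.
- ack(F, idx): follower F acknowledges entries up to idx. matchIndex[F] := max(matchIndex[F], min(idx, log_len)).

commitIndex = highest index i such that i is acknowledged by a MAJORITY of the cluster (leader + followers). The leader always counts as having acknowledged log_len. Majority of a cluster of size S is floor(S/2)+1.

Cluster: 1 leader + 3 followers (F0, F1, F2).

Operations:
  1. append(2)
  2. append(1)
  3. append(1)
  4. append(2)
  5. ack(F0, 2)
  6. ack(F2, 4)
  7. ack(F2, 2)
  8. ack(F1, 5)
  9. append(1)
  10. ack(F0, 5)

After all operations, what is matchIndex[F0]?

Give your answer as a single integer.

Answer: 5

Derivation:
Op 1: append 2 -> log_len=2
Op 2: append 1 -> log_len=3
Op 3: append 1 -> log_len=4
Op 4: append 2 -> log_len=6
Op 5: F0 acks idx 2 -> match: F0=2 F1=0 F2=0; commitIndex=0
Op 6: F2 acks idx 4 -> match: F0=2 F1=0 F2=4; commitIndex=2
Op 7: F2 acks idx 2 -> match: F0=2 F1=0 F2=4; commitIndex=2
Op 8: F1 acks idx 5 -> match: F0=2 F1=5 F2=4; commitIndex=4
Op 9: append 1 -> log_len=7
Op 10: F0 acks idx 5 -> match: F0=5 F1=5 F2=4; commitIndex=5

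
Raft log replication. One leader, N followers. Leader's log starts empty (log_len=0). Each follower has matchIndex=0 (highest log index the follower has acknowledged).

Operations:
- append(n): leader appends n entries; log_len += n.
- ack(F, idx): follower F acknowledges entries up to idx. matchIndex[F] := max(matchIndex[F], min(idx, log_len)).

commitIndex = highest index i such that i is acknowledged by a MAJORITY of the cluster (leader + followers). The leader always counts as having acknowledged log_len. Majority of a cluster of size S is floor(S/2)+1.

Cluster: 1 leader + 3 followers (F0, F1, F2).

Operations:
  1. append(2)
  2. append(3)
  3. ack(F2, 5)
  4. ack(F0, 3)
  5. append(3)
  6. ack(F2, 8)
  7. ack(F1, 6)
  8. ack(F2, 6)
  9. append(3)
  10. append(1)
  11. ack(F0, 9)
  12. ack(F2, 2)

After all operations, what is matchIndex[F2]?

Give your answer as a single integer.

Answer: 8

Derivation:
Op 1: append 2 -> log_len=2
Op 2: append 3 -> log_len=5
Op 3: F2 acks idx 5 -> match: F0=0 F1=0 F2=5; commitIndex=0
Op 4: F0 acks idx 3 -> match: F0=3 F1=0 F2=5; commitIndex=3
Op 5: append 3 -> log_len=8
Op 6: F2 acks idx 8 -> match: F0=3 F1=0 F2=8; commitIndex=3
Op 7: F1 acks idx 6 -> match: F0=3 F1=6 F2=8; commitIndex=6
Op 8: F2 acks idx 6 -> match: F0=3 F1=6 F2=8; commitIndex=6
Op 9: append 3 -> log_len=11
Op 10: append 1 -> log_len=12
Op 11: F0 acks idx 9 -> match: F0=9 F1=6 F2=8; commitIndex=8
Op 12: F2 acks idx 2 -> match: F0=9 F1=6 F2=8; commitIndex=8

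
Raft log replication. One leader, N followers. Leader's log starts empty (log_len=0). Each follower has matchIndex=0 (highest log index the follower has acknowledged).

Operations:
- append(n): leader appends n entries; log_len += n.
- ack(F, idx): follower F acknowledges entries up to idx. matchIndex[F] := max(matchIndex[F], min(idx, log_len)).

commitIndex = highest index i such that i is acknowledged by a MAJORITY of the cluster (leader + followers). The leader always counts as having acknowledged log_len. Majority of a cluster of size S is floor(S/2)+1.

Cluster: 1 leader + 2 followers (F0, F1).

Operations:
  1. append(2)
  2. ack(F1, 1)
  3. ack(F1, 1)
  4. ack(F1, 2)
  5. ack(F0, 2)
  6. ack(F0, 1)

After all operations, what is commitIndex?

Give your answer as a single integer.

Answer: 2

Derivation:
Op 1: append 2 -> log_len=2
Op 2: F1 acks idx 1 -> match: F0=0 F1=1; commitIndex=1
Op 3: F1 acks idx 1 -> match: F0=0 F1=1; commitIndex=1
Op 4: F1 acks idx 2 -> match: F0=0 F1=2; commitIndex=2
Op 5: F0 acks idx 2 -> match: F0=2 F1=2; commitIndex=2
Op 6: F0 acks idx 1 -> match: F0=2 F1=2; commitIndex=2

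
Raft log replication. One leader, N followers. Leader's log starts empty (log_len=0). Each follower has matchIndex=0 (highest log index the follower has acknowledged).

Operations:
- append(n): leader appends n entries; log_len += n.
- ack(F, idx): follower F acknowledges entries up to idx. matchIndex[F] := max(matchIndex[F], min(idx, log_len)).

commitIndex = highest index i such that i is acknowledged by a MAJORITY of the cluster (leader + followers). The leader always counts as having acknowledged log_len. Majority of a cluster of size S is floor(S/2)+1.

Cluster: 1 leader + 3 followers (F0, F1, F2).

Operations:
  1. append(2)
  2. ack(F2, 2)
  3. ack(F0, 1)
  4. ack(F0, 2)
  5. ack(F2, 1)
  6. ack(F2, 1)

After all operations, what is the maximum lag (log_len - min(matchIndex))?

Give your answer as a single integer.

Op 1: append 2 -> log_len=2
Op 2: F2 acks idx 2 -> match: F0=0 F1=0 F2=2; commitIndex=0
Op 3: F0 acks idx 1 -> match: F0=1 F1=0 F2=2; commitIndex=1
Op 4: F0 acks idx 2 -> match: F0=2 F1=0 F2=2; commitIndex=2
Op 5: F2 acks idx 1 -> match: F0=2 F1=0 F2=2; commitIndex=2
Op 6: F2 acks idx 1 -> match: F0=2 F1=0 F2=2; commitIndex=2

Answer: 2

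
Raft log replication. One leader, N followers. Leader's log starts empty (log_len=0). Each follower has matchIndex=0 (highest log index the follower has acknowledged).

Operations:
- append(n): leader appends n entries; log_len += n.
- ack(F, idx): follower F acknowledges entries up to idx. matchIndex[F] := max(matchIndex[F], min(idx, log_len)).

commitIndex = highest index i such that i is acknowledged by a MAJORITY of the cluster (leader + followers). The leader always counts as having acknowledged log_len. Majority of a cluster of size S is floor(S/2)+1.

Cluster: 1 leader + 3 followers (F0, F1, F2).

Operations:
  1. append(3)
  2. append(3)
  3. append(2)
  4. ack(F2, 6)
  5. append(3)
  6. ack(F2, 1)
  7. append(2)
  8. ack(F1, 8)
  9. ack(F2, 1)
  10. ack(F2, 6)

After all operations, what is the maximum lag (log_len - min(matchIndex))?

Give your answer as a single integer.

Op 1: append 3 -> log_len=3
Op 2: append 3 -> log_len=6
Op 3: append 2 -> log_len=8
Op 4: F2 acks idx 6 -> match: F0=0 F1=0 F2=6; commitIndex=0
Op 5: append 3 -> log_len=11
Op 6: F2 acks idx 1 -> match: F0=0 F1=0 F2=6; commitIndex=0
Op 7: append 2 -> log_len=13
Op 8: F1 acks idx 8 -> match: F0=0 F1=8 F2=6; commitIndex=6
Op 9: F2 acks idx 1 -> match: F0=0 F1=8 F2=6; commitIndex=6
Op 10: F2 acks idx 6 -> match: F0=0 F1=8 F2=6; commitIndex=6

Answer: 13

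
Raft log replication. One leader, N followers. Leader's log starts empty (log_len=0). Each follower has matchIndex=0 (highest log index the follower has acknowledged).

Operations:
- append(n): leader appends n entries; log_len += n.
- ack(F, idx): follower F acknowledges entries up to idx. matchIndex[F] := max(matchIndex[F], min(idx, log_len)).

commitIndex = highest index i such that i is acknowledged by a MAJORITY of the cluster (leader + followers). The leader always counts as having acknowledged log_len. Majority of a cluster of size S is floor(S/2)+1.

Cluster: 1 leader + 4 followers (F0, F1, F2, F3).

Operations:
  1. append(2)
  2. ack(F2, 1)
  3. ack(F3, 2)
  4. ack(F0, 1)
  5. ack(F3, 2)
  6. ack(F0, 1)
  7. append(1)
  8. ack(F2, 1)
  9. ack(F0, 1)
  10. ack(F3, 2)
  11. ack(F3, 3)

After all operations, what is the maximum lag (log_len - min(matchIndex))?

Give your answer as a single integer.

Answer: 3

Derivation:
Op 1: append 2 -> log_len=2
Op 2: F2 acks idx 1 -> match: F0=0 F1=0 F2=1 F3=0; commitIndex=0
Op 3: F3 acks idx 2 -> match: F0=0 F1=0 F2=1 F3=2; commitIndex=1
Op 4: F0 acks idx 1 -> match: F0=1 F1=0 F2=1 F3=2; commitIndex=1
Op 5: F3 acks idx 2 -> match: F0=1 F1=0 F2=1 F3=2; commitIndex=1
Op 6: F0 acks idx 1 -> match: F0=1 F1=0 F2=1 F3=2; commitIndex=1
Op 7: append 1 -> log_len=3
Op 8: F2 acks idx 1 -> match: F0=1 F1=0 F2=1 F3=2; commitIndex=1
Op 9: F0 acks idx 1 -> match: F0=1 F1=0 F2=1 F3=2; commitIndex=1
Op 10: F3 acks idx 2 -> match: F0=1 F1=0 F2=1 F3=2; commitIndex=1
Op 11: F3 acks idx 3 -> match: F0=1 F1=0 F2=1 F3=3; commitIndex=1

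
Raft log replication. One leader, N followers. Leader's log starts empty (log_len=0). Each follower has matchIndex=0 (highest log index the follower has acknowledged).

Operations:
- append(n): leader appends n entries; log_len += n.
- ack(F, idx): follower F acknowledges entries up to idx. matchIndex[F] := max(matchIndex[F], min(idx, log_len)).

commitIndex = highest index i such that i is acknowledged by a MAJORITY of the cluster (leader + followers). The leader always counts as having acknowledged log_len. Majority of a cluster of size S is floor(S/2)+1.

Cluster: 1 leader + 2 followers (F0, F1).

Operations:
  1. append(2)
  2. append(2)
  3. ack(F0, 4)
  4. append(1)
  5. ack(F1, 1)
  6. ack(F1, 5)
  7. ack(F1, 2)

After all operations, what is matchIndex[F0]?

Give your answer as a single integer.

Answer: 4

Derivation:
Op 1: append 2 -> log_len=2
Op 2: append 2 -> log_len=4
Op 3: F0 acks idx 4 -> match: F0=4 F1=0; commitIndex=4
Op 4: append 1 -> log_len=5
Op 5: F1 acks idx 1 -> match: F0=4 F1=1; commitIndex=4
Op 6: F1 acks idx 5 -> match: F0=4 F1=5; commitIndex=5
Op 7: F1 acks idx 2 -> match: F0=4 F1=5; commitIndex=5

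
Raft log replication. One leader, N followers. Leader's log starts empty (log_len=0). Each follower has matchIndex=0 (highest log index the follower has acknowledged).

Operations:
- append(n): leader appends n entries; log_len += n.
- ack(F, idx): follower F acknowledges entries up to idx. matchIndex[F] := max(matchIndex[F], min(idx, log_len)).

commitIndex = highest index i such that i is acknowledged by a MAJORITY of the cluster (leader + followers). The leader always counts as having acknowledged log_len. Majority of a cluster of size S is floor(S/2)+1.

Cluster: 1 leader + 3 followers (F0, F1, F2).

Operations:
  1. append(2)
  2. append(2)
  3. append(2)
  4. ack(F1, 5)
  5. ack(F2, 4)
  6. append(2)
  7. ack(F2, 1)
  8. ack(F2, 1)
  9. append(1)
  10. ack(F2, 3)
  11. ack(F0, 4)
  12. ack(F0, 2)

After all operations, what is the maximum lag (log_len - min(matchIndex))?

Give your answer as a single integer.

Answer: 5

Derivation:
Op 1: append 2 -> log_len=2
Op 2: append 2 -> log_len=4
Op 3: append 2 -> log_len=6
Op 4: F1 acks idx 5 -> match: F0=0 F1=5 F2=0; commitIndex=0
Op 5: F2 acks idx 4 -> match: F0=0 F1=5 F2=4; commitIndex=4
Op 6: append 2 -> log_len=8
Op 7: F2 acks idx 1 -> match: F0=0 F1=5 F2=4; commitIndex=4
Op 8: F2 acks idx 1 -> match: F0=0 F1=5 F2=4; commitIndex=4
Op 9: append 1 -> log_len=9
Op 10: F2 acks idx 3 -> match: F0=0 F1=5 F2=4; commitIndex=4
Op 11: F0 acks idx 4 -> match: F0=4 F1=5 F2=4; commitIndex=4
Op 12: F0 acks idx 2 -> match: F0=4 F1=5 F2=4; commitIndex=4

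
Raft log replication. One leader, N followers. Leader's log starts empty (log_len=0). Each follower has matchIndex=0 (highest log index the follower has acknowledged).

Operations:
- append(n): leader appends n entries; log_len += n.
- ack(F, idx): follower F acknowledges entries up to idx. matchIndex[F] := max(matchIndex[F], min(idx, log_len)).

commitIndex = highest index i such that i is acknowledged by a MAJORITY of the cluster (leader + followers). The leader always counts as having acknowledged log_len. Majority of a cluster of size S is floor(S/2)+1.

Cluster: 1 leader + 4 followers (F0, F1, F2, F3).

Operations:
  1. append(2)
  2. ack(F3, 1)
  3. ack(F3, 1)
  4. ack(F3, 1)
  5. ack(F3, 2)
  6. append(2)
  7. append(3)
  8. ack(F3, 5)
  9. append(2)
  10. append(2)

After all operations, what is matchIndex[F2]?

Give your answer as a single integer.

Op 1: append 2 -> log_len=2
Op 2: F3 acks idx 1 -> match: F0=0 F1=0 F2=0 F3=1; commitIndex=0
Op 3: F3 acks idx 1 -> match: F0=0 F1=0 F2=0 F3=1; commitIndex=0
Op 4: F3 acks idx 1 -> match: F0=0 F1=0 F2=0 F3=1; commitIndex=0
Op 5: F3 acks idx 2 -> match: F0=0 F1=0 F2=0 F3=2; commitIndex=0
Op 6: append 2 -> log_len=4
Op 7: append 3 -> log_len=7
Op 8: F3 acks idx 5 -> match: F0=0 F1=0 F2=0 F3=5; commitIndex=0
Op 9: append 2 -> log_len=9
Op 10: append 2 -> log_len=11

Answer: 0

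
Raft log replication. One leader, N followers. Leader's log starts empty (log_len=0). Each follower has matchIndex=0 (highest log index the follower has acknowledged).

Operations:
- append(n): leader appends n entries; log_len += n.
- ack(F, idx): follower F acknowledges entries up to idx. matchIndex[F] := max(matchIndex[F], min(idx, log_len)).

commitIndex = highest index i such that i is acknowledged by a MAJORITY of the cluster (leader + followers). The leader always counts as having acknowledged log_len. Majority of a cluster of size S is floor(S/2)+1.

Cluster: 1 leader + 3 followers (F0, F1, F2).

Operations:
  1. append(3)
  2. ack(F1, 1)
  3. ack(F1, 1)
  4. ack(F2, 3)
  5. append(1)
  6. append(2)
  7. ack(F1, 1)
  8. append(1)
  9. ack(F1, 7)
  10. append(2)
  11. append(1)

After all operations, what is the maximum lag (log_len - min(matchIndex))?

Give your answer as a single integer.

Op 1: append 3 -> log_len=3
Op 2: F1 acks idx 1 -> match: F0=0 F1=1 F2=0; commitIndex=0
Op 3: F1 acks idx 1 -> match: F0=0 F1=1 F2=0; commitIndex=0
Op 4: F2 acks idx 3 -> match: F0=0 F1=1 F2=3; commitIndex=1
Op 5: append 1 -> log_len=4
Op 6: append 2 -> log_len=6
Op 7: F1 acks idx 1 -> match: F0=0 F1=1 F2=3; commitIndex=1
Op 8: append 1 -> log_len=7
Op 9: F1 acks idx 7 -> match: F0=0 F1=7 F2=3; commitIndex=3
Op 10: append 2 -> log_len=9
Op 11: append 1 -> log_len=10

Answer: 10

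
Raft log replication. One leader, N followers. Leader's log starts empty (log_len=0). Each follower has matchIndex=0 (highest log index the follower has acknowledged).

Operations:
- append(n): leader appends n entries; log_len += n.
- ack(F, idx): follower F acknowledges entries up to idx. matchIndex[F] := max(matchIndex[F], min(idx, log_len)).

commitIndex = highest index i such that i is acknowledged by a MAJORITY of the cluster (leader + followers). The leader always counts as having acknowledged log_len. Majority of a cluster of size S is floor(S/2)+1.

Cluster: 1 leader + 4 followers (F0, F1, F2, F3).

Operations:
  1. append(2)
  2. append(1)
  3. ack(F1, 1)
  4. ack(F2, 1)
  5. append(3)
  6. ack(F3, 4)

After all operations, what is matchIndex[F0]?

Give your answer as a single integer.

Op 1: append 2 -> log_len=2
Op 2: append 1 -> log_len=3
Op 3: F1 acks idx 1 -> match: F0=0 F1=1 F2=0 F3=0; commitIndex=0
Op 4: F2 acks idx 1 -> match: F0=0 F1=1 F2=1 F3=0; commitIndex=1
Op 5: append 3 -> log_len=6
Op 6: F3 acks idx 4 -> match: F0=0 F1=1 F2=1 F3=4; commitIndex=1

Answer: 0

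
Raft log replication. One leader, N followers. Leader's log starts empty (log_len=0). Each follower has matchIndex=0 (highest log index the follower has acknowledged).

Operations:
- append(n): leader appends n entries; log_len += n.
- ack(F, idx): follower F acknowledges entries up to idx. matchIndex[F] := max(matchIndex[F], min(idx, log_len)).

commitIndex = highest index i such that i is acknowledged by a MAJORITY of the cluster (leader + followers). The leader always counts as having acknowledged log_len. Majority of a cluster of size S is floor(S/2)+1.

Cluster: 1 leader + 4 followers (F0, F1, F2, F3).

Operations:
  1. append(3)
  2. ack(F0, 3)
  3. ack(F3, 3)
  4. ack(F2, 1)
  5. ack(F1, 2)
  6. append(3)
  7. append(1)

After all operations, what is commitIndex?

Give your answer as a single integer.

Op 1: append 3 -> log_len=3
Op 2: F0 acks idx 3 -> match: F0=3 F1=0 F2=0 F3=0; commitIndex=0
Op 3: F3 acks idx 3 -> match: F0=3 F1=0 F2=0 F3=3; commitIndex=3
Op 4: F2 acks idx 1 -> match: F0=3 F1=0 F2=1 F3=3; commitIndex=3
Op 5: F1 acks idx 2 -> match: F0=3 F1=2 F2=1 F3=3; commitIndex=3
Op 6: append 3 -> log_len=6
Op 7: append 1 -> log_len=7

Answer: 3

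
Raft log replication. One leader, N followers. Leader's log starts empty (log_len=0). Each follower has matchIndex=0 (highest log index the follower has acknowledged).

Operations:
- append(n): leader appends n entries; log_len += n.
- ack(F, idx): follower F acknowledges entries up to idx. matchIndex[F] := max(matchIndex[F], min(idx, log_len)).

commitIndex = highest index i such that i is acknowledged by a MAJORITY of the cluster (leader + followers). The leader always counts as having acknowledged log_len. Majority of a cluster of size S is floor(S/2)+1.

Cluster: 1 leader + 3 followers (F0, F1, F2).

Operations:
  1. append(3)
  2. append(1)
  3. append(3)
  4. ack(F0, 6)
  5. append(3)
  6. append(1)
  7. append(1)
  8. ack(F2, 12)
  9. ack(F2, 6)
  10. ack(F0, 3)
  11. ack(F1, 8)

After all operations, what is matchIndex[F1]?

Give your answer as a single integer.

Op 1: append 3 -> log_len=3
Op 2: append 1 -> log_len=4
Op 3: append 3 -> log_len=7
Op 4: F0 acks idx 6 -> match: F0=6 F1=0 F2=0; commitIndex=0
Op 5: append 3 -> log_len=10
Op 6: append 1 -> log_len=11
Op 7: append 1 -> log_len=12
Op 8: F2 acks idx 12 -> match: F0=6 F1=0 F2=12; commitIndex=6
Op 9: F2 acks idx 6 -> match: F0=6 F1=0 F2=12; commitIndex=6
Op 10: F0 acks idx 3 -> match: F0=6 F1=0 F2=12; commitIndex=6
Op 11: F1 acks idx 8 -> match: F0=6 F1=8 F2=12; commitIndex=8

Answer: 8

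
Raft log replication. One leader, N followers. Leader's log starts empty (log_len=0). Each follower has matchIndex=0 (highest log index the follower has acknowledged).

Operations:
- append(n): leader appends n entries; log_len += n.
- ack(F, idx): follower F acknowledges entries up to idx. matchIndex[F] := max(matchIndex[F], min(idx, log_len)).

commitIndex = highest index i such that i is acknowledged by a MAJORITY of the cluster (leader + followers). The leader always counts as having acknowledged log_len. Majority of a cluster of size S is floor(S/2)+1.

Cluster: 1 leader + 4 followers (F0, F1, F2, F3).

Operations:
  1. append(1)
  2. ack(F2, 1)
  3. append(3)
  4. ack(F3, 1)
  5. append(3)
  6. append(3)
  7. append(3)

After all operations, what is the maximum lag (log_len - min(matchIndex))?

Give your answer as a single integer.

Op 1: append 1 -> log_len=1
Op 2: F2 acks idx 1 -> match: F0=0 F1=0 F2=1 F3=0; commitIndex=0
Op 3: append 3 -> log_len=4
Op 4: F3 acks idx 1 -> match: F0=0 F1=0 F2=1 F3=1; commitIndex=1
Op 5: append 3 -> log_len=7
Op 6: append 3 -> log_len=10
Op 7: append 3 -> log_len=13

Answer: 13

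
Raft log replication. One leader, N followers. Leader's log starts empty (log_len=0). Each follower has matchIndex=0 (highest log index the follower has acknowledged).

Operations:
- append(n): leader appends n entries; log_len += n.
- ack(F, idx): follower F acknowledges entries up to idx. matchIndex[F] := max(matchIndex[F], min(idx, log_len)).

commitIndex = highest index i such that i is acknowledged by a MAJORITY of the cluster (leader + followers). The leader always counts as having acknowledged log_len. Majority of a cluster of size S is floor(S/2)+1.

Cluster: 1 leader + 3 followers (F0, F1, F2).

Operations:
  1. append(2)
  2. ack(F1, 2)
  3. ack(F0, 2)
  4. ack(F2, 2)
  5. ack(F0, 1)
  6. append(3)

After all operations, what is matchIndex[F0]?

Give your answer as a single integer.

Answer: 2

Derivation:
Op 1: append 2 -> log_len=2
Op 2: F1 acks idx 2 -> match: F0=0 F1=2 F2=0; commitIndex=0
Op 3: F0 acks idx 2 -> match: F0=2 F1=2 F2=0; commitIndex=2
Op 4: F2 acks idx 2 -> match: F0=2 F1=2 F2=2; commitIndex=2
Op 5: F0 acks idx 1 -> match: F0=2 F1=2 F2=2; commitIndex=2
Op 6: append 3 -> log_len=5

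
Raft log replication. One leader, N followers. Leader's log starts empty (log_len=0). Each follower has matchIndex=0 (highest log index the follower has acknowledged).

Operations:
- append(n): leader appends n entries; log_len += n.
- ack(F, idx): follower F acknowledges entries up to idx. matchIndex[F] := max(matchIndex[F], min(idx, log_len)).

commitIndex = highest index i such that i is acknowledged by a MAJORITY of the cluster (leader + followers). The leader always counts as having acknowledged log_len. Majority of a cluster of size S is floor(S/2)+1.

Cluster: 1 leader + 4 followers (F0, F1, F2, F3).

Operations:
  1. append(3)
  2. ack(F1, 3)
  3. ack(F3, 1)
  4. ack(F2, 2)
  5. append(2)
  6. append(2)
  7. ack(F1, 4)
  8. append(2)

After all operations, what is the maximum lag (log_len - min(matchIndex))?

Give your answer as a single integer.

Answer: 9

Derivation:
Op 1: append 3 -> log_len=3
Op 2: F1 acks idx 3 -> match: F0=0 F1=3 F2=0 F3=0; commitIndex=0
Op 3: F3 acks idx 1 -> match: F0=0 F1=3 F2=0 F3=1; commitIndex=1
Op 4: F2 acks idx 2 -> match: F0=0 F1=3 F2=2 F3=1; commitIndex=2
Op 5: append 2 -> log_len=5
Op 6: append 2 -> log_len=7
Op 7: F1 acks idx 4 -> match: F0=0 F1=4 F2=2 F3=1; commitIndex=2
Op 8: append 2 -> log_len=9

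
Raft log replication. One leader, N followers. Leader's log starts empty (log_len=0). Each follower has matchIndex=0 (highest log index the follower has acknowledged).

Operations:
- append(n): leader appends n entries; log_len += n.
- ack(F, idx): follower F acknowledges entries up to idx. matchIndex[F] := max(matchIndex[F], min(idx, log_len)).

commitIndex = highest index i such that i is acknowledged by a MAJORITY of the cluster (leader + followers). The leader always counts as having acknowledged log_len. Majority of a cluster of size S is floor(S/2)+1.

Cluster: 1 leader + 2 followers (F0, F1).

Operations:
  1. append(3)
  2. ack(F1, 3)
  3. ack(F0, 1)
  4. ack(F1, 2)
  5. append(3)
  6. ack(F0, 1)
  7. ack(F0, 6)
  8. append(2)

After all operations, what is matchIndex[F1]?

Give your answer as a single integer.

Answer: 3

Derivation:
Op 1: append 3 -> log_len=3
Op 2: F1 acks idx 3 -> match: F0=0 F1=3; commitIndex=3
Op 3: F0 acks idx 1 -> match: F0=1 F1=3; commitIndex=3
Op 4: F1 acks idx 2 -> match: F0=1 F1=3; commitIndex=3
Op 5: append 3 -> log_len=6
Op 6: F0 acks idx 1 -> match: F0=1 F1=3; commitIndex=3
Op 7: F0 acks idx 6 -> match: F0=6 F1=3; commitIndex=6
Op 8: append 2 -> log_len=8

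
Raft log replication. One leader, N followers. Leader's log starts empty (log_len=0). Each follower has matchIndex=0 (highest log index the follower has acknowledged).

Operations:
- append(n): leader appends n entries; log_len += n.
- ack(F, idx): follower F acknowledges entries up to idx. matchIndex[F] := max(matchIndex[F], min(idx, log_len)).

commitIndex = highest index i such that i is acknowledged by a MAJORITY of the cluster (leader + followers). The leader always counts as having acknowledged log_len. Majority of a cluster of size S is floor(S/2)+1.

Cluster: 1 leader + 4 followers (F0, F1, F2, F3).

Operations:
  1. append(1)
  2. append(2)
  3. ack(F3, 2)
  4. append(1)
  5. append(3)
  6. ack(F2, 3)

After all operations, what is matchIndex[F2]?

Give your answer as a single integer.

Answer: 3

Derivation:
Op 1: append 1 -> log_len=1
Op 2: append 2 -> log_len=3
Op 3: F3 acks idx 2 -> match: F0=0 F1=0 F2=0 F3=2; commitIndex=0
Op 4: append 1 -> log_len=4
Op 5: append 3 -> log_len=7
Op 6: F2 acks idx 3 -> match: F0=0 F1=0 F2=3 F3=2; commitIndex=2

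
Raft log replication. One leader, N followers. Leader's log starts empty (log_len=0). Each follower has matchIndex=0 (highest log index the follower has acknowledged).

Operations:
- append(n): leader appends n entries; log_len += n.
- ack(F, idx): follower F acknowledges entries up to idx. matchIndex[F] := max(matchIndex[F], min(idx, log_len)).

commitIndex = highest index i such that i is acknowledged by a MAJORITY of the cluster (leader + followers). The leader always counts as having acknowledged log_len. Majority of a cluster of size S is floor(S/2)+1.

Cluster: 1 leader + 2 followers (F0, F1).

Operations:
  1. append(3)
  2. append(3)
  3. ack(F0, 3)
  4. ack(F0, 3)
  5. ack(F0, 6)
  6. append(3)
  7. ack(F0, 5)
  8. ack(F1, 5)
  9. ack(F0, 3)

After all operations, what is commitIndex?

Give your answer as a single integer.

Answer: 6

Derivation:
Op 1: append 3 -> log_len=3
Op 2: append 3 -> log_len=6
Op 3: F0 acks idx 3 -> match: F0=3 F1=0; commitIndex=3
Op 4: F0 acks idx 3 -> match: F0=3 F1=0; commitIndex=3
Op 5: F0 acks idx 6 -> match: F0=6 F1=0; commitIndex=6
Op 6: append 3 -> log_len=9
Op 7: F0 acks idx 5 -> match: F0=6 F1=0; commitIndex=6
Op 8: F1 acks idx 5 -> match: F0=6 F1=5; commitIndex=6
Op 9: F0 acks idx 3 -> match: F0=6 F1=5; commitIndex=6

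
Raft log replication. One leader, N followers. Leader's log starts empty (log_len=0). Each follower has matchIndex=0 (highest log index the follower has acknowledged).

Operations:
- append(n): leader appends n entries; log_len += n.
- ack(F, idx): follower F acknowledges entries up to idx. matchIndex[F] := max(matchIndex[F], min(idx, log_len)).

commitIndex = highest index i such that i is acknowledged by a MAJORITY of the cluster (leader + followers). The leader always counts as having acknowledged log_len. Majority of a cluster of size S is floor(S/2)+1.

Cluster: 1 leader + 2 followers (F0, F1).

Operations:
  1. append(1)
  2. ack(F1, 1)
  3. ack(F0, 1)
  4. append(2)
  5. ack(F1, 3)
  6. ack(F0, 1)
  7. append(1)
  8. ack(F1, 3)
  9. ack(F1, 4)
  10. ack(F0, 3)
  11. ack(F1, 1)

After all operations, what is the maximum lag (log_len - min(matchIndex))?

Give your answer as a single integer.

Answer: 1

Derivation:
Op 1: append 1 -> log_len=1
Op 2: F1 acks idx 1 -> match: F0=0 F1=1; commitIndex=1
Op 3: F0 acks idx 1 -> match: F0=1 F1=1; commitIndex=1
Op 4: append 2 -> log_len=3
Op 5: F1 acks idx 3 -> match: F0=1 F1=3; commitIndex=3
Op 6: F0 acks idx 1 -> match: F0=1 F1=3; commitIndex=3
Op 7: append 1 -> log_len=4
Op 8: F1 acks idx 3 -> match: F0=1 F1=3; commitIndex=3
Op 9: F1 acks idx 4 -> match: F0=1 F1=4; commitIndex=4
Op 10: F0 acks idx 3 -> match: F0=3 F1=4; commitIndex=4
Op 11: F1 acks idx 1 -> match: F0=3 F1=4; commitIndex=4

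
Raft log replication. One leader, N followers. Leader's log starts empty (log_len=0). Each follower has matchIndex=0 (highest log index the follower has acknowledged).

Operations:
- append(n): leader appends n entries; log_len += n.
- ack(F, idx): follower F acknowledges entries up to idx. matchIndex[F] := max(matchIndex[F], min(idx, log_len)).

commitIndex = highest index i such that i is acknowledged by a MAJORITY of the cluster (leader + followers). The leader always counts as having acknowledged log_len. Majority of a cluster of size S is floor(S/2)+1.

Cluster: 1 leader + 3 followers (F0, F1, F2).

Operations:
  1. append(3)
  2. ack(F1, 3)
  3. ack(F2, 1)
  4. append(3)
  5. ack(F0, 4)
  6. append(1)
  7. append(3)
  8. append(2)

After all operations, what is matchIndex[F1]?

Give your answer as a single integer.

Answer: 3

Derivation:
Op 1: append 3 -> log_len=3
Op 2: F1 acks idx 3 -> match: F0=0 F1=3 F2=0; commitIndex=0
Op 3: F2 acks idx 1 -> match: F0=0 F1=3 F2=1; commitIndex=1
Op 4: append 3 -> log_len=6
Op 5: F0 acks idx 4 -> match: F0=4 F1=3 F2=1; commitIndex=3
Op 6: append 1 -> log_len=7
Op 7: append 3 -> log_len=10
Op 8: append 2 -> log_len=12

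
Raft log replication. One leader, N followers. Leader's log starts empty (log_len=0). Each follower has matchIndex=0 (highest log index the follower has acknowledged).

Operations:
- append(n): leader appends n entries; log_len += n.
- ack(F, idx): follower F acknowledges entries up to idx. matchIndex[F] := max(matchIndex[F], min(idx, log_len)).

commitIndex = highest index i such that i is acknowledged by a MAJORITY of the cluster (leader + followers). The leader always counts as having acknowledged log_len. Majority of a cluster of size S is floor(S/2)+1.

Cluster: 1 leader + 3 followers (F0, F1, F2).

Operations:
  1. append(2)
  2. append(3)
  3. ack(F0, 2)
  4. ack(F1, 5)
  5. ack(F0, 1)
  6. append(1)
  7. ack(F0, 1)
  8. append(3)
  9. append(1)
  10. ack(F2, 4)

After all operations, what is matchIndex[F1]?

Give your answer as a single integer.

Answer: 5

Derivation:
Op 1: append 2 -> log_len=2
Op 2: append 3 -> log_len=5
Op 3: F0 acks idx 2 -> match: F0=2 F1=0 F2=0; commitIndex=0
Op 4: F1 acks idx 5 -> match: F0=2 F1=5 F2=0; commitIndex=2
Op 5: F0 acks idx 1 -> match: F0=2 F1=5 F2=0; commitIndex=2
Op 6: append 1 -> log_len=6
Op 7: F0 acks idx 1 -> match: F0=2 F1=5 F2=0; commitIndex=2
Op 8: append 3 -> log_len=9
Op 9: append 1 -> log_len=10
Op 10: F2 acks idx 4 -> match: F0=2 F1=5 F2=4; commitIndex=4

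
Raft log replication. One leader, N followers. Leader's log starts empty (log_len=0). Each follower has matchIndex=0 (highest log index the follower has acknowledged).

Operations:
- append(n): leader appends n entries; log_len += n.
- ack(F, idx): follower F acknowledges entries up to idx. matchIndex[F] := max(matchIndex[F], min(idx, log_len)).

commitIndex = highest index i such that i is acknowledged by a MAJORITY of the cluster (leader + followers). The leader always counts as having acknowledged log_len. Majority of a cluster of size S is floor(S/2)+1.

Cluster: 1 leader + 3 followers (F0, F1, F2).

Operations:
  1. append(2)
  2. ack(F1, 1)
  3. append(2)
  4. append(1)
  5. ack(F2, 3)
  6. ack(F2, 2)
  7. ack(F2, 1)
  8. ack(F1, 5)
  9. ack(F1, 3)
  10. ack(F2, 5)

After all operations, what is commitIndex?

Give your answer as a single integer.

Answer: 5

Derivation:
Op 1: append 2 -> log_len=2
Op 2: F1 acks idx 1 -> match: F0=0 F1=1 F2=0; commitIndex=0
Op 3: append 2 -> log_len=4
Op 4: append 1 -> log_len=5
Op 5: F2 acks idx 3 -> match: F0=0 F1=1 F2=3; commitIndex=1
Op 6: F2 acks idx 2 -> match: F0=0 F1=1 F2=3; commitIndex=1
Op 7: F2 acks idx 1 -> match: F0=0 F1=1 F2=3; commitIndex=1
Op 8: F1 acks idx 5 -> match: F0=0 F1=5 F2=3; commitIndex=3
Op 9: F1 acks idx 3 -> match: F0=0 F1=5 F2=3; commitIndex=3
Op 10: F2 acks idx 5 -> match: F0=0 F1=5 F2=5; commitIndex=5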